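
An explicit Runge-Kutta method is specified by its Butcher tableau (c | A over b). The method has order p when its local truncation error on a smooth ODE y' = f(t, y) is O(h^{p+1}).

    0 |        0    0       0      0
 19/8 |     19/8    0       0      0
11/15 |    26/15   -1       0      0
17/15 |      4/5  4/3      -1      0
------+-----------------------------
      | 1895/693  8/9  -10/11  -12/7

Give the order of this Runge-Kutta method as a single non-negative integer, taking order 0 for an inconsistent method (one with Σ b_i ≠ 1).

1

b = (1895/693, 8/9, -10/11, -12/7)
c = (0, 19/8, 11/15, 17/15)
Ac = (0, 0, -19/8, 73/30)
Σ b_i: 1895/693·1 + 8/9·1 + (-10/11)·1 + (-12/7)·1 = 1 ✓
b·c: 8/9·19/8 + (-10/11)·11/15 + (-12/7)·17/15 = -157/315 ≠ 1/2 ⇒ order 1.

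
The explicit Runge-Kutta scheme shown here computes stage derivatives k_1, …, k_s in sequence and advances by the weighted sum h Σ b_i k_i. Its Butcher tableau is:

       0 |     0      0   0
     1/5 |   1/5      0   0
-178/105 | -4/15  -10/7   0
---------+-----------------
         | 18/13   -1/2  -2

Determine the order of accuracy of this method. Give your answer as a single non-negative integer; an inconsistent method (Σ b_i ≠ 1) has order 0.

b = (18/13, -1/2, -2)
c = (0, 1/5, -178/105)
Ac = (0, 0, -2/7)
Σ b_i: 18/13·1 + (-1/2)·1 + (-2)·1 = -29/26 ≠ 1 ⇒ order 0.

0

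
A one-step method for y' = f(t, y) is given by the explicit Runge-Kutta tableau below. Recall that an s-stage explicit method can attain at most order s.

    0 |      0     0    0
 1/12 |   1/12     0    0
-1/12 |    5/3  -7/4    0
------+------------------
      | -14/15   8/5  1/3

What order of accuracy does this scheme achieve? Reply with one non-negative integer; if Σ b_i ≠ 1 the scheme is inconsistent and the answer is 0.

b = (-14/15, 8/5, 1/3)
c = (0, 1/12, -1/12)
Ac = (0, 0, -7/48)
Σ b_i: (-14/15)·1 + 8/5·1 + 1/3·1 = 1 ✓
b·c: 8/5·1/12 + 1/3·(-1/12) = 19/180 ≠ 1/2 ⇒ order 1.

1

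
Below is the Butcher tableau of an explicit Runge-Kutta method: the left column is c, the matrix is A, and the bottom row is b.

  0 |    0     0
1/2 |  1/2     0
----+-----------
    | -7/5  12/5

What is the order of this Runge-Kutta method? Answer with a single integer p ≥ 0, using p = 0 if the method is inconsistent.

1

b = (-7/5, 12/5)
c = (0, 1/2)
Σ b_i: (-7/5)·1 + 12/5·1 = 1 ✓
b·c: 12/5·1/2 = 6/5 ≠ 1/2 ⇒ order 1.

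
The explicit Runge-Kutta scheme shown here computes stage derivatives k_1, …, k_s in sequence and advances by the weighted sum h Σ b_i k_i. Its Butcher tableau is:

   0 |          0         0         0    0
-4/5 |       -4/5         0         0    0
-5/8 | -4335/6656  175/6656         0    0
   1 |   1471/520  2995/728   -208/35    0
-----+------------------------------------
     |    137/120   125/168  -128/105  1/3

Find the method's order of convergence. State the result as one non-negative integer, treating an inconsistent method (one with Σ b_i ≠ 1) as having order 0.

4

b = (137/120, 125/168, -128/105, 1/3)
c = (0, -4/5, -5/8, 1)
Ac = (0, 0, -35/1664, 11/26)
Σ b_i: 137/120·1 + 125/168·1 + (-128/105)·1 + 1/3·1 = 1 ✓
b·c: 125/168·(-4/5) + (-128/105)·(-5/8) + 1/3·1 = 1/2 ✓
b·c²: 125/168·16/25 + (-128/105)·25/64 + 1/3·1 = 1/3 ✓
b·Ac: (-128/105)·(-35/1664) + 1/3·11/26 = 1/6 ✓
b·c³: 125/168·(-64/125) + (-128/105)·(-125/512) + 1/3·1 = 1/4 ✓
b·(c∘Ac): (-128/105)·175/13312 + 1/3·11/26 = 1/8 ✓
b·Ac²: (-128/105)·7/416 + 1/3·81/260 = 1/12 ✓
b·A²c: 1/3·1/8 = 1/24 ✓; 4 stages ⇒ order 4.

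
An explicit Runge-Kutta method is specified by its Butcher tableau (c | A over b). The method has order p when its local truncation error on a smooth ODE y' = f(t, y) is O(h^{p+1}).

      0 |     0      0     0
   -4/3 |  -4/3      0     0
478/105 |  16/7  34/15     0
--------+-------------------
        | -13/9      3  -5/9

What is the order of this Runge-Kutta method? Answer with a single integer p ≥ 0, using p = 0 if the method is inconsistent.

1

b = (-13/9, 3, -5/9)
c = (0, -4/3, 478/105)
Ac = (0, 0, -136/45)
Σ b_i: (-13/9)·1 + 3·1 + (-5/9)·1 = 1 ✓
b·c: 3·(-4/3) + (-5/9)·478/105 = -1234/189 ≠ 1/2 ⇒ order 1.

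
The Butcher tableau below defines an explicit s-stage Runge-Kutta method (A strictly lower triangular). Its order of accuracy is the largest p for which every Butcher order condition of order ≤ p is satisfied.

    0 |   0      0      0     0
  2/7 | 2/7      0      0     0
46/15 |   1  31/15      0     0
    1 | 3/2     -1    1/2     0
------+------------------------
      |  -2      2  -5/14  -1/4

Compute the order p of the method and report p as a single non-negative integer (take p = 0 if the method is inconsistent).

0

b = (-2, 2, -5/14, -1/4)
c = (0, 2/7, 46/15, 1)
Ac = (0, 0, 62/105, 131/105)
Σ b_i: (-2)·1 + 2·1 + (-5/14)·1 + (-1/4)·1 = -17/28 ≠ 1 ⇒ order 0.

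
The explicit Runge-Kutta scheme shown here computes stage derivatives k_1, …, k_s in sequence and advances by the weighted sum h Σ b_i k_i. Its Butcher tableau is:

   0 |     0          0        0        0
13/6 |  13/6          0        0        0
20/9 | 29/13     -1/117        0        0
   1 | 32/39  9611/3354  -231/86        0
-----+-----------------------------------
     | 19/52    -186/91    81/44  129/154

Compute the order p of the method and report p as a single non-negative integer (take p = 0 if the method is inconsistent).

b = (19/52, -186/91, 81/44, 129/154)
c = (0, 13/6, 20/9, 1)
Ac = (0, 0, -1/54, 371/1548)
Σ b_i: 19/52·1 + (-186/91)·1 + 81/44·1 + 129/154·1 = 1 ✓
b·c: (-186/91)·13/6 + 81/44·20/9 + 129/154·1 = 1/2 ✓
b·c²: (-186/91)·169/36 + 81/44·400/81 + 129/154·1 = 1/3 ✓
b·Ac: 81/44·(-1/54) + 129/154·371/1548 = 1/6 ✓
b·c³: (-186/91)·2197/216 + 81/44·8000/729 + 129/154·1 = 1/4 ✓
b·(c∘Ac): 81/44·(-10/243) + 129/154·371/1548 = 1/8 ✓
b·Ac²: 81/44·(-13/324) + 129/154·581/3096 = 1/12 ✓
b·A²c: 129/154·77/1548 = 1/24 ✓; 4 stages ⇒ order 4.

4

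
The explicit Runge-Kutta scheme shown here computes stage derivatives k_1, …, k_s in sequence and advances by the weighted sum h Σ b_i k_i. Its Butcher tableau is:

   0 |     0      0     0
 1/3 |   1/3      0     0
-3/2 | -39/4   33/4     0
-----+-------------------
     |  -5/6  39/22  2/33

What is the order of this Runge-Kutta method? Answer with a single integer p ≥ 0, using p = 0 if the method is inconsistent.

3

b = (-5/6, 39/22, 2/33)
c = (0, 1/3, -3/2)
Ac = (0, 0, 11/4)
Σ b_i: (-5/6)·1 + 39/22·1 + 2/33·1 = 1 ✓
b·c: 39/22·1/3 + 2/33·(-3/2) = 1/2 ✓
b·c²: 39/22·1/9 + 2/33·9/4 = 1/3 ✓
b·Ac: 2/33·11/4 = 1/6 ✓; 3 stages ⇒ order 3.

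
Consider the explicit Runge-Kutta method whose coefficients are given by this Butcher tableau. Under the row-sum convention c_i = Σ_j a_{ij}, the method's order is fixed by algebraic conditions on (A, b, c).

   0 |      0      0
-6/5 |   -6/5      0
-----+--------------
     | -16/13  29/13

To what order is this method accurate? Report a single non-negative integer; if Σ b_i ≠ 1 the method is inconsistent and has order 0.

b = (-16/13, 29/13)
c = (0, -6/5)
Σ b_i: (-16/13)·1 + 29/13·1 = 1 ✓
b·c: 29/13·(-6/5) = -174/65 ≠ 1/2 ⇒ order 1.

1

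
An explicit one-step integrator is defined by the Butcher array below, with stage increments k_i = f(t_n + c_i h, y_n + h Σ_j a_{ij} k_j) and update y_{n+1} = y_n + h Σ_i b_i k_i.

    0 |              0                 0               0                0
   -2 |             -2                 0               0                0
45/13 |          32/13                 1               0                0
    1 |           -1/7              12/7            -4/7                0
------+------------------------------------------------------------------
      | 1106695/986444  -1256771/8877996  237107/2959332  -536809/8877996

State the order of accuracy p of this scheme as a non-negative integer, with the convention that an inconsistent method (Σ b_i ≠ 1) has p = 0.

3

b = (1106695/986444, -1256771/8877996, 237107/2959332, -536809/8877996)
c = (0, -2, 45/13, 1)
Ac = (0, 0, -2, -492/91)
Σ b_i: 1106695/986444·1 + (-1256771/8877996)·1 + 237107/2959332·1 + (-536809/8877996)·1 = 1 ✓
b·c: (-1256771/8877996)·(-2) + 237107/2959332·45/13 + (-536809/8877996)·1 = 1/2 ✓
b·c²: (-1256771/8877996)·4 + 237107/2959332·2025/169 + (-536809/8877996)·1 = 1/3 ✓
b·Ac: 237107/2959332·(-2) + (-536809/8877996)·(-492/91) = 1/6 ✓
b·c³: (-1256771/8877996)·(-8) + 237107/2959332·91125/2197 + (-536809/8877996)·1 = 42272566/9617829 ≠ 1/4 ⇒ order 3.
b·(c∘Ac): 237107/2959332·(-90/13) + (-536809/8877996)·(-492/91) = -337037/1479666 ≠ 1/8
b·Ac²: 237107/2959332·4 + (-536809/8877996)·12/1183 = 3076492/9617829 ≠ 1/12
b·A²c: (-536809/8877996)·8/7 = -153374/2219499 ≠ 1/24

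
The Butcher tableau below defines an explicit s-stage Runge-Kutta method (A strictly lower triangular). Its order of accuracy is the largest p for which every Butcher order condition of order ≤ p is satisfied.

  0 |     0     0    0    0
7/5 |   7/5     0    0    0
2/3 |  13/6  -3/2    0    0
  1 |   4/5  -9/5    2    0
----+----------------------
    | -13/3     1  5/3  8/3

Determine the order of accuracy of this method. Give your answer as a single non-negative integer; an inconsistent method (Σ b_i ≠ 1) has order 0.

1

b = (-13/3, 1, 5/3, 8/3)
c = (0, 7/5, 2/3, 1)
Ac = (0, 0, -21/10, -89/75)
Σ b_i: (-13/3)·1 + 1·1 + 5/3·1 + 8/3·1 = 1 ✓
b·c: 1·7/5 + 5/3·2/3 + 8/3·1 = 233/45 ≠ 1/2 ⇒ order 1.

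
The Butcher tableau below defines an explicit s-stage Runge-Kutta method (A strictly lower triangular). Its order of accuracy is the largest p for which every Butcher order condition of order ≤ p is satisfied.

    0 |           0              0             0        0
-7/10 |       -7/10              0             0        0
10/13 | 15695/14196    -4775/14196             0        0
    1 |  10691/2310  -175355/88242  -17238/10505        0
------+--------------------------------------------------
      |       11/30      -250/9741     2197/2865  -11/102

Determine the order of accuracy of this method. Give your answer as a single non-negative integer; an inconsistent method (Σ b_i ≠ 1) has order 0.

b = (11/30, -250/9741, 2197/2865, -11/102)
c = (0, -7/10, 10/13, 1)
Ac = (0, 0, 955/4056, 17/132)
Σ b_i: 11/30·1 + (-250/9741)·1 + 2197/2865·1 + (-11/102)·1 = 1 ✓
b·c: (-250/9741)·(-7/10) + 2197/2865·10/13 + (-11/102)·1 = 1/2 ✓
b·c²: (-250/9741)·49/100 + 2197/2865·100/169 + (-11/102)·1 = 1/3 ✓
b·Ac: 2197/2865·955/4056 + (-11/102)·17/132 = 1/6 ✓
b·c³: (-250/9741)·(-343/1000) + 2197/2865·1000/2197 + (-11/102)·1 = 1/4 ✓
b·(c∘Ac): 2197/2865·4775/26364 + (-11/102)·17/132 = 1/8 ✓
b·Ac²: 2197/2865·(-1337/8112) + (-11/102)·(-2567/1320) = 1/12 ✓
b·A²c: (-11/102)·(-17/44) = 1/24 ✓; 4 stages ⇒ order 4.

4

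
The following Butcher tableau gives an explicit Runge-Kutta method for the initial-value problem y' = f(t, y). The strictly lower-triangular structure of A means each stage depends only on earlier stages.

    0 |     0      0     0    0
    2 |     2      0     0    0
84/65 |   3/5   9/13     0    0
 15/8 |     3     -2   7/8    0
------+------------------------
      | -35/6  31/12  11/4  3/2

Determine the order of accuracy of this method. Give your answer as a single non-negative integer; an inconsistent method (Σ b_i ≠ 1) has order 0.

1

b = (-35/6, 31/12, 11/4, 3/2)
c = (0, 2, 84/65, 15/8)
Ac = (0, 0, 18/13, -373/130)
Σ b_i: (-35/6)·1 + 31/12·1 + 11/4·1 + 3/2·1 = 1 ✓
b·c: 31/12·2 + 11/4·84/65 + 3/2·15/8 = 35983/3120 ≠ 1/2 ⇒ order 1.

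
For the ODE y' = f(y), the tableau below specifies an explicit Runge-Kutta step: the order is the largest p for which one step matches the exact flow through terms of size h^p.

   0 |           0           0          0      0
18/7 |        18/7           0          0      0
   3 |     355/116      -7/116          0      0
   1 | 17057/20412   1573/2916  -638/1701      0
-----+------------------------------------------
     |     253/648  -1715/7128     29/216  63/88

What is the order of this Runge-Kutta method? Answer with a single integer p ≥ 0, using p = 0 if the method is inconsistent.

b = (253/648, -1715/7128, 29/216, 63/88)
c = (0, 18/7, 3, 1)
Ac = (0, 0, -9/58, 11/42)
Σ b_i: 253/648·1 + (-1715/7128)·1 + 29/216·1 + 63/88·1 = 1 ✓
b·c: (-1715/7128)·18/7 + 29/216·3 + 63/88·1 = 1/2 ✓
b·c²: (-1715/7128)·324/49 + 29/216·9 + 63/88·1 = 1/3 ✓
b·Ac: 29/216·(-9/58) + 63/88·11/42 = 1/6 ✓
b·c³: (-1715/7128)·5832/343 + 29/216·27 + 63/88·1 = 1/4 ✓
b·(c∘Ac): 29/216·(-27/58) + 63/88·11/42 = 1/8 ✓
b·Ac²: 29/216·(-81/203) + 63/88·253/1323 = 1/12 ✓
b·A²c: 63/88·11/189 = 1/24 ✓; 4 stages ⇒ order 4.

4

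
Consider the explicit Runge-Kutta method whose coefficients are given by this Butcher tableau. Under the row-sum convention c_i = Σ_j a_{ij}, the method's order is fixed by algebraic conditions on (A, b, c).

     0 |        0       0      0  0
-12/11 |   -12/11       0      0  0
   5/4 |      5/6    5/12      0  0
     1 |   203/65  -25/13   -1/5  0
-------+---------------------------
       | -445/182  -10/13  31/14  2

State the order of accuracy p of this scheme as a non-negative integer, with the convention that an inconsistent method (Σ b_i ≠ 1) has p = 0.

1

b = (-445/182, -10/13, 31/14, 2)
c = (0, -12/11, 5/4, 1)
Ac = (0, 0, -5/11, 1057/572)
Σ b_i: (-445/182)·1 + (-10/13)·1 + 31/14·1 + 2·1 = 1 ✓
b·c: (-10/13)·(-12/11) + 31/14·5/4 + 2·1 = 44901/8008 ≠ 1/2 ⇒ order 1.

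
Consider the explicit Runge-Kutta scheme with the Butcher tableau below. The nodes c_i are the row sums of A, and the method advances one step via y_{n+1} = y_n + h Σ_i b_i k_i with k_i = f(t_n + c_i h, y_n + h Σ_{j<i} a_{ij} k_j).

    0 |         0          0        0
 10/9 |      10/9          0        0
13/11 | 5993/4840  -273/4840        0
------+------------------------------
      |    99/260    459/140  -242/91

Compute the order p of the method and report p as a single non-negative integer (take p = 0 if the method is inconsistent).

3

b = (99/260, 459/140, -242/91)
c = (0, 10/9, 13/11)
Ac = (0, 0, -91/1452)
Σ b_i: 99/260·1 + 459/140·1 + (-242/91)·1 = 1 ✓
b·c: 459/140·10/9 + (-242/91)·13/11 = 1/2 ✓
b·c²: 459/140·100/81 + (-242/91)·169/121 = 1/3 ✓
b·Ac: (-242/91)·(-91/1452) = 1/6 ✓; 3 stages ⇒ order 3.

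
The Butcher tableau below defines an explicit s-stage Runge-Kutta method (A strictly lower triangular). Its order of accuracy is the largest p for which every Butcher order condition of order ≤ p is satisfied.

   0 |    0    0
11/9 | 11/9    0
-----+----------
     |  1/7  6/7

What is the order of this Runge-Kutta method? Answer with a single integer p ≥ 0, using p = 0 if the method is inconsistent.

1

b = (1/7, 6/7)
c = (0, 11/9)
Σ b_i: 1/7·1 + 6/7·1 = 1 ✓
b·c: 6/7·11/9 = 22/21 ≠ 1/2 ⇒ order 1.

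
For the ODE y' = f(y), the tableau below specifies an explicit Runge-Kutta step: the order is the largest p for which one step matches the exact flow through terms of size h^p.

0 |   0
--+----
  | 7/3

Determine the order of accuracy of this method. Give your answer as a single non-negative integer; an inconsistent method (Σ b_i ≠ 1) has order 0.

b = (7/3)
c = (0)
Σ b_i: 7/3·1 = 7/3 ≠ 1 ⇒ order 0.

0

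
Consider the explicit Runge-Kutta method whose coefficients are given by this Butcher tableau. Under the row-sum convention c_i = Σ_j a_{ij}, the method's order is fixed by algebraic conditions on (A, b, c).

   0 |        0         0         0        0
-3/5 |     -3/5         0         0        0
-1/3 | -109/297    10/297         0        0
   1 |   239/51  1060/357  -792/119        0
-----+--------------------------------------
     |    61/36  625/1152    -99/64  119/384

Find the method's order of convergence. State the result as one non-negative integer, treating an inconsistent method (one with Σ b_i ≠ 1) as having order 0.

b = (61/36, 625/1152, -99/64, 119/384)
c = (0, -3/5, -1/3, 1)
Ac = (0, 0, -2/99, 52/119)
Σ b_i: 61/36·1 + 625/1152·1 + (-99/64)·1 + 119/384·1 = 1 ✓
b·c: 625/1152·(-3/5) + (-99/64)·(-1/3) + 119/384·1 = 1/2 ✓
b·c²: 625/1152·9/25 + (-99/64)·1/9 + 119/384·1 = 1/3 ✓
b·Ac: (-99/64)·(-2/99) + 119/384·52/119 = 1/6 ✓
b·c³: 625/1152·(-27/125) + (-99/64)·(-1/27) + 119/384·1 = 1/4 ✓
b·(c∘Ac): (-99/64)·2/297 + 119/384·52/119 = 1/8 ✓
b·Ac²: (-99/64)·2/165 + 119/384·28/85 = 1/12 ✓
b·A²c: 119/384·16/119 = 1/24 ✓; 4 stages ⇒ order 4.

4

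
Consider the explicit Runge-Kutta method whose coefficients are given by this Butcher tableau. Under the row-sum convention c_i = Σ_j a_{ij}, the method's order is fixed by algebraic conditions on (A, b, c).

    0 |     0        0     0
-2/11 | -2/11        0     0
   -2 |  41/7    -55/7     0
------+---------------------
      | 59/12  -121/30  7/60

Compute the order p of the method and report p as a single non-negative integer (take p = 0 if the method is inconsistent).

b = (59/12, -121/30, 7/60)
c = (0, -2/11, -2)
Ac = (0, 0, 10/7)
Σ b_i: 59/12·1 + (-121/30)·1 + 7/60·1 = 1 ✓
b·c: (-121/30)·(-2/11) + 7/60·(-2) = 1/2 ✓
b·c²: (-121/30)·4/121 + 7/60·4 = 1/3 ✓
b·Ac: 7/60·10/7 = 1/6 ✓; 3 stages ⇒ order 3.

3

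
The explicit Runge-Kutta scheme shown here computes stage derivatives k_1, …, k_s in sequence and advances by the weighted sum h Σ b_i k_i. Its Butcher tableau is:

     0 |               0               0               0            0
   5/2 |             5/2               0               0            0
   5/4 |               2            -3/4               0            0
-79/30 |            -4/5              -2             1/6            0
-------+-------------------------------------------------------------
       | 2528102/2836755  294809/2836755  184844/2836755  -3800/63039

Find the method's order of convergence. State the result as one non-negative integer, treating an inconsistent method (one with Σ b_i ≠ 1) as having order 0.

b = (2528102/2836755, 294809/2836755, 184844/2836755, -3800/63039)
c = (0, 5/2, 5/4, -79/30)
Ac = (0, 0, -15/8, -115/24)
Σ b_i: 2528102/2836755·1 + 294809/2836755·1 + 184844/2836755·1 + (-3800/63039)·1 = 1 ✓
b·c: 294809/2836755·5/2 + 184844/2836755·5/4 + (-3800/63039)·(-79/30) = 1/2 ✓
b·c²: 294809/2836755·25/4 + 184844/2836755·25/16 + (-3800/63039)·6241/900 = 1/3 ✓
b·Ac: 184844/2836755·(-15/8) + (-3800/63039)·(-115/24) = 1/6 ✓
b·c³: 294809/2836755·125/8 + 184844/2836755·125/64 + (-3800/63039)·(-493039/27000) = 388319731/136164240 ≠ 1/4 ⇒ order 3.
b·(c∘Ac): 184844/2836755·(-75/32) + (-3800/63039)·1817/144 = -4145465/4538808 ≠ 1/8
b·Ac²: 184844/2836755·(-75/16) + (-3800/63039)·(-1175/96) = 163535/378234 ≠ 1/12
b·A²c: (-3800/63039)·(-5/16) = 2375/126078 ≠ 1/24

3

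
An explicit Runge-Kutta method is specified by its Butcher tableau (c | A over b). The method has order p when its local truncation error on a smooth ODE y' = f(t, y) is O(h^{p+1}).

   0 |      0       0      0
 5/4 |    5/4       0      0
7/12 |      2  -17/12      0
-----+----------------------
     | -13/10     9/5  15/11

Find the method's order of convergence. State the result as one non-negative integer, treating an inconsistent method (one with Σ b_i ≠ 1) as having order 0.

0

b = (-13/10, 9/5, 15/11)
c = (0, 5/4, 7/12)
Ac = (0, 0, -85/48)
Σ b_i: (-13/10)·1 + 9/5·1 + 15/11·1 = 41/22 ≠ 1 ⇒ order 0.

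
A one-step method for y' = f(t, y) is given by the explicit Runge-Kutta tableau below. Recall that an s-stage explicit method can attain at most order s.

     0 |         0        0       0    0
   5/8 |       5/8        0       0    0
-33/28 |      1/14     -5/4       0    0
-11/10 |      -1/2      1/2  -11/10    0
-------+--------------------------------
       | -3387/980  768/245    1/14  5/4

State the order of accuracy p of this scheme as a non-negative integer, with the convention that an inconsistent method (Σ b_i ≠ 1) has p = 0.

b = (-3387/980, 768/245, 1/14, 5/4)
c = (0, 5/8, -33/28, -11/10)
Ac = (0, 0, -25/32, 901/560)
Σ b_i: (-3387/980)·1 + 768/245·1 + 1/14·1 + 5/4·1 = 1 ✓
b·c: 768/245·5/8 + 1/14·(-33/28) + 5/4·(-11/10) = 1/2 ✓
b·c²: 768/245·25/64 + 1/14·1089/784 + 5/4·121/100 = 155651/54880 ≠ 1/3 ⇒ order 2.
b·Ac: 1/14·(-25/32) + 5/4·901/560 = 219/112 ≠ 1/6

2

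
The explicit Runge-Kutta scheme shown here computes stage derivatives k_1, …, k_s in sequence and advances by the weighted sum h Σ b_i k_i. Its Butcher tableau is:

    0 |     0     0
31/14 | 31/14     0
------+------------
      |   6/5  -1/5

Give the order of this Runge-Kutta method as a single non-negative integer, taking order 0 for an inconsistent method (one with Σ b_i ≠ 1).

1

b = (6/5, -1/5)
c = (0, 31/14)
Σ b_i: 6/5·1 + (-1/5)·1 = 1 ✓
b·c: (-1/5)·31/14 = -31/70 ≠ 1/2 ⇒ order 1.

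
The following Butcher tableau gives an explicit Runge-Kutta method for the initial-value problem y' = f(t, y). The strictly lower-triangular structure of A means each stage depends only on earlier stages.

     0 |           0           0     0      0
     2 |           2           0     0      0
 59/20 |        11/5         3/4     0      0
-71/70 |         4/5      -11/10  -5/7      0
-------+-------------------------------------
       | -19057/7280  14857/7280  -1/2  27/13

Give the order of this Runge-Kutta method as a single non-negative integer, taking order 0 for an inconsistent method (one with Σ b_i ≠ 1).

2

b = (-19057/7280, 14857/7280, -1/2, 27/13)
c = (0, 2, 59/20, -71/70)
Ac = (0, 0, 3/2, -603/140)
Σ b_i: (-19057/7280)·1 + 14857/7280·1 + (-1/2)·1 + 27/13·1 = 1 ✓
b·c: 14857/7280·2 + (-1/2)·59/20 + 27/13·(-71/70) = 1/2 ✓
b·c²: 14857/7280·4 + (-1/2)·3481/400 + 27/13·5041/4900 = 3031419/509600 ≠ 1/3 ⇒ order 2.
b·Ac: (-1/2)·3/2 + 27/13·(-603/140) = -8823/910 ≠ 1/6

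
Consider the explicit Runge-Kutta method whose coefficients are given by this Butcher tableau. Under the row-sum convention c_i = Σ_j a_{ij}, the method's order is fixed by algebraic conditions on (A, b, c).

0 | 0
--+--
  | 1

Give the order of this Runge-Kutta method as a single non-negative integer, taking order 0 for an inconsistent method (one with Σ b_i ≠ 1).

b = (1)
c = (0)
Σ b_i: 1·1 = 1 ✓; 1 stage ⇒ order 1.

1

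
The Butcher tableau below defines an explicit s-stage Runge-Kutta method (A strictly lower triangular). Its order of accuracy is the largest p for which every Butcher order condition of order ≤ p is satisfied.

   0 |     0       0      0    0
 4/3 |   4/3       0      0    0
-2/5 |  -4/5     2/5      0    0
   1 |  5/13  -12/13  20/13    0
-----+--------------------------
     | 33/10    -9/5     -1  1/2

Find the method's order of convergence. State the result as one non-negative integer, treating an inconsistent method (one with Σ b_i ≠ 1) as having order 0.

b = (33/10, -9/5, -1, 1/2)
c = (0, 4/3, -2/5, 1)
Ac = (0, 0, 8/15, -24/13)
Σ b_i: 33/10·1 + (-9/5)·1 + (-1)·1 + 1/2·1 = 1 ✓
b·c: (-9/5)·4/3 + (-1)·(-2/5) + 1/2·1 = -3/2 ≠ 1/2 ⇒ order 1.

1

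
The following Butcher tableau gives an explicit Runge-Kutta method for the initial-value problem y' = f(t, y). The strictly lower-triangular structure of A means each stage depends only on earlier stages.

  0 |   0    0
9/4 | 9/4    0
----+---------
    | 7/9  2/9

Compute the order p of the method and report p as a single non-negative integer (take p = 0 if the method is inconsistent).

b = (7/9, 2/9)
c = (0, 9/4)
Σ b_i: 7/9·1 + 2/9·1 = 1 ✓
b·c: 2/9·9/4 = 1/2 ✓; 2 stages ⇒ order 2.

2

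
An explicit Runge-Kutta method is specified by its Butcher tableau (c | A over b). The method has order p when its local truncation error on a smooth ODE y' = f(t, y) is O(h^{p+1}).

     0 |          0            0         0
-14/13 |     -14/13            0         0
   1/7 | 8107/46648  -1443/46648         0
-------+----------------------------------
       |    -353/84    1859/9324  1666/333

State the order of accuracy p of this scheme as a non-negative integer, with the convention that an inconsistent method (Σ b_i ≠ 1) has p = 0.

3

b = (-353/84, 1859/9324, 1666/333)
c = (0, -14/13, 1/7)
Ac = (0, 0, 111/3332)
Σ b_i: (-353/84)·1 + 1859/9324·1 + 1666/333·1 = 1 ✓
b·c: 1859/9324·(-14/13) + 1666/333·1/7 = 1/2 ✓
b·c²: 1859/9324·196/169 + 1666/333·1/49 = 1/3 ✓
b·Ac: 1666/333·111/3332 = 1/6 ✓; 3 stages ⇒ order 3.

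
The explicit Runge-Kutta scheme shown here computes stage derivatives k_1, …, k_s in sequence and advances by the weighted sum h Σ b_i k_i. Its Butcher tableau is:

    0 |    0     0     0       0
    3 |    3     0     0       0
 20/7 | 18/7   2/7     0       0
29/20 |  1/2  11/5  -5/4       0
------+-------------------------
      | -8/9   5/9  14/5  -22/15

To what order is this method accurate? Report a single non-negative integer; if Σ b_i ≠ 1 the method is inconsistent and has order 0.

b = (-8/9, 5/9, 14/5, -22/15)
c = (0, 3, 20/7, 29/20)
Ac = (0, 0, 6/7, 106/35)
Σ b_i: (-8/9)·1 + 5/9·1 + 14/5·1 + (-22/15)·1 = 1 ✓
b·c: 5/9·3 + 14/5·20/7 + (-22/15)·29/20 = 377/50 ≠ 1/2 ⇒ order 1.

1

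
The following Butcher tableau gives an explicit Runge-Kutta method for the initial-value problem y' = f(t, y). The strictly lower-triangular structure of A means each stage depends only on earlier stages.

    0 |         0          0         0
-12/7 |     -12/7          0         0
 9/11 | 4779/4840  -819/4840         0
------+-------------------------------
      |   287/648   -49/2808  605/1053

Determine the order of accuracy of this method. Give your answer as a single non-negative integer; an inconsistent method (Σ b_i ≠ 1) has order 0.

b = (287/648, -49/2808, 605/1053)
c = (0, -12/7, 9/11)
Ac = (0, 0, 351/1210)
Σ b_i: 287/648·1 + (-49/2808)·1 + 605/1053·1 = 1 ✓
b·c: (-49/2808)·(-12/7) + 605/1053·9/11 = 1/2 ✓
b·c²: (-49/2808)·144/49 + 605/1053·81/121 = 1/3 ✓
b·Ac: 605/1053·351/1210 = 1/6 ✓; 3 stages ⇒ order 3.

3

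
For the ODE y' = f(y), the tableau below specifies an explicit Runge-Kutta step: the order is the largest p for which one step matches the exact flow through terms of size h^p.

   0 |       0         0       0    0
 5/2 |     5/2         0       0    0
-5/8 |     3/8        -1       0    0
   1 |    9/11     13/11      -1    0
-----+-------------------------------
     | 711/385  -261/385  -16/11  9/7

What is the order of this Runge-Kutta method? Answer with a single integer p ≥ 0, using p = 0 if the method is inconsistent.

2

b = (711/385, -261/385, -16/11, 9/7)
c = (0, 5/2, -5/8, 1)
Ac = (0, 0, -5/2, 315/88)
Σ b_i: 711/385·1 + (-261/385)·1 + (-16/11)·1 + 9/7·1 = 1 ✓
b·c: (-261/385)·5/2 + (-16/11)·(-5/8) + 9/7·1 = 1/2 ✓
b·c²: (-261/385)·25/4 + (-16/11)·25/64 + 9/7·1 = -271/77 ≠ 1/3 ⇒ order 2.
b·Ac: (-16/11)·(-5/2) + 9/7·315/88 = 725/88 ≠ 1/6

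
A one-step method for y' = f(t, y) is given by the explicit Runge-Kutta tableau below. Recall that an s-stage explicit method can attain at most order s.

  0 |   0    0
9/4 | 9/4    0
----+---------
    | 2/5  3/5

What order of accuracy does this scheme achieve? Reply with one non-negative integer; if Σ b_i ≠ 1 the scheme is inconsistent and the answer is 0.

b = (2/5, 3/5)
c = (0, 9/4)
Σ b_i: 2/5·1 + 3/5·1 = 1 ✓
b·c: 3/5·9/4 = 27/20 ≠ 1/2 ⇒ order 1.

1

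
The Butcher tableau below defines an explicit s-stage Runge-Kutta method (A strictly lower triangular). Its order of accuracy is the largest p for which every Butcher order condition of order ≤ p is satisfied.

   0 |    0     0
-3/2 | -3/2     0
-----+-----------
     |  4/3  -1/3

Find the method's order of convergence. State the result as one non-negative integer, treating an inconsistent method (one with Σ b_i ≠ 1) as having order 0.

b = (4/3, -1/3)
c = (0, -3/2)
Σ b_i: 4/3·1 + (-1/3)·1 = 1 ✓
b·c: (-1/3)·(-3/2) = 1/2 ✓; 2 stages ⇒ order 2.

2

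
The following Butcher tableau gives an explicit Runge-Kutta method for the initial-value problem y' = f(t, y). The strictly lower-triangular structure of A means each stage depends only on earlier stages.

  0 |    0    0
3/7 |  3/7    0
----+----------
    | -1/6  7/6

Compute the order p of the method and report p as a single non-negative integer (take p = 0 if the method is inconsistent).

b = (-1/6, 7/6)
c = (0, 3/7)
Σ b_i: (-1/6)·1 + 7/6·1 = 1 ✓
b·c: 7/6·3/7 = 1/2 ✓; 2 stages ⇒ order 2.

2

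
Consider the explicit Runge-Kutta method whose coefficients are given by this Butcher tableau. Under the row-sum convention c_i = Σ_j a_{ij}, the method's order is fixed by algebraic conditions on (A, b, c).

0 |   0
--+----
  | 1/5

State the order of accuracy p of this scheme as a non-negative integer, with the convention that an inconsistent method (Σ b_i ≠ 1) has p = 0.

b = (1/5)
c = (0)
Σ b_i: 1/5·1 = 1/5 ≠ 1 ⇒ order 0.

0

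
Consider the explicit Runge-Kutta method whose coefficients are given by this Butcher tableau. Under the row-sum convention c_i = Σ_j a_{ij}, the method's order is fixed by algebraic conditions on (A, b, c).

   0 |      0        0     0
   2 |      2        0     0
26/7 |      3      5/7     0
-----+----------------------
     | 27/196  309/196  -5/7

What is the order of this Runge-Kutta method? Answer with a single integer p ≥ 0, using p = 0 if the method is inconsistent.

b = (27/196, 309/196, -5/7)
c = (0, 2, 26/7)
Ac = (0, 0, 10/7)
Σ b_i: 27/196·1 + 309/196·1 + (-5/7)·1 = 1 ✓
b·c: 309/196·2 + (-5/7)·26/7 = 1/2 ✓
b·c²: 309/196·4 + (-5/7)·676/49 = -1217/343 ≠ 1/3 ⇒ order 2.
b·Ac: (-5/7)·10/7 = -50/49 ≠ 1/6

2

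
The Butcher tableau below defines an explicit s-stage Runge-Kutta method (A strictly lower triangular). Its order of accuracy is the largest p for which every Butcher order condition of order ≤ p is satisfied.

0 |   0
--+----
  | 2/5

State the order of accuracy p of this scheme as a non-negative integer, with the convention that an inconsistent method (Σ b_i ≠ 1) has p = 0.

0

b = (2/5)
c = (0)
Σ b_i: 2/5·1 = 2/5 ≠ 1 ⇒ order 0.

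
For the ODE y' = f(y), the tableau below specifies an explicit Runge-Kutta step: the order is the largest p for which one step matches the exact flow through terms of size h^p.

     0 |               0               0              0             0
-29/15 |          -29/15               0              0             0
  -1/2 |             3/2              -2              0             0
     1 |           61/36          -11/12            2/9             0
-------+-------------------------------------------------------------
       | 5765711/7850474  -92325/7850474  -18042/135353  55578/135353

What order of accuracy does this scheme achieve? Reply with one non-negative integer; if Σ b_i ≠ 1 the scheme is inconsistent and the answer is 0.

3

b = (5765711/7850474, -92325/7850474, -18042/135353, 55578/135353)
c = (0, -29/15, -1/2, 1)
Ac = (0, 0, 58/15, 299/180)
Σ b_i: 5765711/7850474·1 + (-92325/7850474)·1 + (-18042/135353)·1 + 55578/135353·1 = 1 ✓
b·c: (-92325/7850474)·(-29/15) + (-18042/135353)·(-1/2) + 55578/135353·1 = 1/2 ✓
b·c²: (-92325/7850474)·841/225 + (-18042/135353)·1/4 + 55578/135353·1 = 1/3 ✓
b·Ac: (-18042/135353)·58/15 + 55578/135353·299/180 = 1/6 ✓
b·c³: (-92325/7850474)·(-24389/3375) + (-18042/135353)·(-1/8) + 55578/135353·1 = 12480527/24363540 ≠ 1/4 ⇒ order 3.
b·(c∘Ac): (-18042/135353)·(-29/15) + 55578/135353·299/180 = 3816073/4060590 ≠ 1/8
b·Ac²: (-18042/135353)·(-1682/225) + 55578/135353·(-9101/2700) = -944371/2436354 ≠ 1/12
b·A²c: 55578/135353·116/135 = 2149016/6090885 ≠ 1/24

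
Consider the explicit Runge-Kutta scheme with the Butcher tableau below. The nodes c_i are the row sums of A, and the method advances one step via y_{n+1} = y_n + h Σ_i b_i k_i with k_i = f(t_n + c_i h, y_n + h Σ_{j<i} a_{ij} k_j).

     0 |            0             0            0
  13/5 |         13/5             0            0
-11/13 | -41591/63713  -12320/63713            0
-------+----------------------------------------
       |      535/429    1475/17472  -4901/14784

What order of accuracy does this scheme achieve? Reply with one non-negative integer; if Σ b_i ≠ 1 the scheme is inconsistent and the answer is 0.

3

b = (535/429, 1475/17472, -4901/14784)
c = (0, 13/5, -11/13)
Ac = (0, 0, -2464/4901)
Σ b_i: 535/429·1 + 1475/17472·1 + (-4901/14784)·1 = 1 ✓
b·c: 1475/17472·13/5 + (-4901/14784)·(-11/13) = 1/2 ✓
b·c²: 1475/17472·169/25 + (-4901/14784)·121/169 = 1/3 ✓
b·Ac: (-4901/14784)·(-2464/4901) = 1/6 ✓; 3 stages ⇒ order 3.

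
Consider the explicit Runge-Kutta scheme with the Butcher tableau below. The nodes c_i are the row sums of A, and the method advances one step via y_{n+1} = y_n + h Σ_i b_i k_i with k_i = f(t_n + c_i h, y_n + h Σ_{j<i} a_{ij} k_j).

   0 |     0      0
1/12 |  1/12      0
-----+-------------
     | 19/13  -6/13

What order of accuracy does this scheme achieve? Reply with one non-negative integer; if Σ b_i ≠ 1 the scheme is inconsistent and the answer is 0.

1

b = (19/13, -6/13)
c = (0, 1/12)
Σ b_i: 19/13·1 + (-6/13)·1 = 1 ✓
b·c: (-6/13)·1/12 = -1/26 ≠ 1/2 ⇒ order 1.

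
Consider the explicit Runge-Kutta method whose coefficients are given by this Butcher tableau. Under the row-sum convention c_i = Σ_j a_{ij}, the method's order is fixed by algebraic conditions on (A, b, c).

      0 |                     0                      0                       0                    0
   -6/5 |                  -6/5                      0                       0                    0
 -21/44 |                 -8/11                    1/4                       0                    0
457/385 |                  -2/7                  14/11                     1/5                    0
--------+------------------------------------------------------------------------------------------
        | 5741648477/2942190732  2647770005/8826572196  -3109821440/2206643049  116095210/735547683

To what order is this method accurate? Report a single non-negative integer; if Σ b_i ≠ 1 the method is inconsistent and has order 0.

3

b = (5741648477/2942190732, 2647770005/8826572196, -3109821440/2206643049, 116095210/735547683)
c = (0, -6/5, -21/44, 457/385)
Ac = (0, 0, -3/10, -357/220)
Σ b_i: 5741648477/2942190732·1 + 2647770005/8826572196·1 + (-3109821440/2206643049)·1 + 116095210/735547683·1 = 1 ✓
b·c: 2647770005/8826572196·(-6/5) + (-3109821440/2206643049)·(-21/44) + 116095210/735547683·457/385 = 1/2 ✓
b·c²: 2647770005/8826572196·36/25 + (-3109821440/2206643049)·441/1936 + 116095210/735547683·208849/148225 = 1/3 ✓
b·Ac: (-3109821440/2206643049)·(-3/10) + 116095210/735547683·(-357/220) = 1/6 ✓
b·c³: 2647770005/8826572196·(-216/125) + (-3109821440/2206643049)·(-9261/85184) + 116095210/735547683·95443993/57066625 = -20463320296/202275612825 ≠ 1/4 ⇒ order 3.
b·(c∘Ac): (-3109821440/2206643049)·63/440 + 116095210/735547683·(-23307/12100) = -13641675579/26970081710 ≠ 1/8
b·Ac²: (-3109821440/2206643049)·9/25 + 116095210/735547683·90909/48400 = -22750737811/107880326840 ≠ 1/12
b·A²c: 116095210/735547683·(-3/50) = -11609521/1225912805 ≠ 1/24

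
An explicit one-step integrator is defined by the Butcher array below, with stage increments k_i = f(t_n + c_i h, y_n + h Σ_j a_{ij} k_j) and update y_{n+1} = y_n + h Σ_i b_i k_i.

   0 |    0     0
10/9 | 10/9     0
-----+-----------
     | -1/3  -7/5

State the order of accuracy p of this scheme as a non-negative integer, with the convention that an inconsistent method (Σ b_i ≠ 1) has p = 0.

b = (-1/3, -7/5)
c = (0, 10/9)
Σ b_i: (-1/3)·1 + (-7/5)·1 = -26/15 ≠ 1 ⇒ order 0.

0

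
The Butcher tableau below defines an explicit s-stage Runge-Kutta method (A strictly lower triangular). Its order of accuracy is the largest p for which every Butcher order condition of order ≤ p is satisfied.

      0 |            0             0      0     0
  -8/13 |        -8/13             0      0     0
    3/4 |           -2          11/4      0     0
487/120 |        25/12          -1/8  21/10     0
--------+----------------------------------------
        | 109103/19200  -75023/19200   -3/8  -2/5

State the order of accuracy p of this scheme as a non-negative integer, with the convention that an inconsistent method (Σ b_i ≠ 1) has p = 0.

b = (109103/19200, -75023/19200, -3/8, -2/5)
c = (0, -8/13, 3/4, 487/120)
Ac = (0, 0, -22/13, 859/520)
Σ b_i: 109103/19200·1 + (-75023/19200)·1 + (-3/8)·1 + (-2/5)·1 = 1 ✓
b·c: (-75023/19200)·(-8/13) + (-3/8)·3/4 + (-2/5)·487/120 = 1/2 ✓
b·c²: (-75023/19200)·64/169 + (-3/8)·9/16 + (-2/5)·237169/14400 = -15497743/1872000 ≠ 1/3 ⇒ order 2.
b·Ac: (-3/8)·(-22/13) + (-2/5)·859/520 = -17/650 ≠ 1/6

2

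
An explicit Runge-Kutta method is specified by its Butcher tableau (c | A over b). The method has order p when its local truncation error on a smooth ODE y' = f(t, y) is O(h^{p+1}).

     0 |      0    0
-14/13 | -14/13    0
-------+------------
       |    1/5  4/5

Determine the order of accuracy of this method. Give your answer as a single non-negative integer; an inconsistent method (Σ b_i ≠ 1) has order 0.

b = (1/5, 4/5)
c = (0, -14/13)
Σ b_i: 1/5·1 + 4/5·1 = 1 ✓
b·c: 4/5·(-14/13) = -56/65 ≠ 1/2 ⇒ order 1.

1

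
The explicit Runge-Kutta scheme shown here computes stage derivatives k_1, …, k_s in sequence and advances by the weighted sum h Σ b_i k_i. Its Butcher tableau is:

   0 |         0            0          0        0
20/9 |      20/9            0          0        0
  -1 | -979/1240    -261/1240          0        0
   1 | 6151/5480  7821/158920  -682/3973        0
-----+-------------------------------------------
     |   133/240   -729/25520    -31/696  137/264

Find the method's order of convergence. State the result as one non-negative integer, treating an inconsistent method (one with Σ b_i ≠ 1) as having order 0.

b = (133/240, -729/25520, -31/696, 137/264)
c = (0, 20/9, -1, 1)
Ac = (0, 0, -29/62, 77/274)
Σ b_i: 133/240·1 + (-729/25520)·1 + (-31/696)·1 + 137/264·1 = 1 ✓
b·c: (-729/25520)·20/9 + (-31/696)·(-1) + 137/264·1 = 1/2 ✓
b·c²: (-729/25520)·400/81 + (-31/696)·1 + 137/264·1 = 1/3 ✓
b·Ac: (-31/696)·(-29/62) + 137/264·77/274 = 1/6 ✓
b·c³: (-729/25520)·8000/729 + (-31/696)·(-1) + 137/264·1 = 1/4 ✓
b·(c∘Ac): (-31/696)·29/62 + 137/264·77/274 = 1/8 ✓
b·Ac²: (-31/696)·(-290/279) + 137/264·88/1233 = 1/12 ✓
b·A²c: 137/264·11/137 = 1/24 ✓; 4 stages ⇒ order 4.

4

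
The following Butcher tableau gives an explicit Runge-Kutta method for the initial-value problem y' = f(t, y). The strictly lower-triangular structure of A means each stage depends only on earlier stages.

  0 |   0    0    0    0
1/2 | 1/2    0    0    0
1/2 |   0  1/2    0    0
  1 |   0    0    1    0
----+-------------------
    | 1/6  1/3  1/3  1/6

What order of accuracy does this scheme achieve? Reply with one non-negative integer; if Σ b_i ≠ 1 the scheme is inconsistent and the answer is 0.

4

b = (1/6, 1/3, 1/3, 1/6)
c = (0, 1/2, 1/2, 1)
Ac = (0, 0, 1/4, 1/2)
Σ b_i: 1/6·1 + 1/3·1 + 1/3·1 + 1/6·1 = 1 ✓
b·c: 1/3·1/2 + 1/3·1/2 + 1/6·1 = 1/2 ✓
b·c²: 1/3·1/4 + 1/3·1/4 + 1/6·1 = 1/3 ✓
b·Ac: 1/3·1/4 + 1/6·1/2 = 1/6 ✓
b·c³: 1/3·1/8 + 1/3·1/8 + 1/6·1 = 1/4 ✓
b·(c∘Ac): 1/3·1/8 + 1/6·1/2 = 1/8 ✓
b·Ac²: 1/3·1/8 + 1/6·1/4 = 1/12 ✓
b·A²c: 1/6·1/4 = 1/24 ✓; 4 stages ⇒ order 4.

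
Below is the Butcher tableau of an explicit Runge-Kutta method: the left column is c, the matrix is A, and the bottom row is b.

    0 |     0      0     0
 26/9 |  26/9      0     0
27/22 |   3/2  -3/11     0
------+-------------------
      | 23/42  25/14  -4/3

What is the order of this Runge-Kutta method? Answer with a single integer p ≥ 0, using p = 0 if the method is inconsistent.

b = (23/42, 25/14, -4/3)
c = (0, 26/9, 27/22)
Ac = (0, 0, -26/33)
Σ b_i: 23/42·1 + 25/14·1 + (-4/3)·1 = 1 ✓
b·c: 25/14·26/9 + (-4/3)·27/22 = 2441/693 ≠ 1/2 ⇒ order 1.

1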